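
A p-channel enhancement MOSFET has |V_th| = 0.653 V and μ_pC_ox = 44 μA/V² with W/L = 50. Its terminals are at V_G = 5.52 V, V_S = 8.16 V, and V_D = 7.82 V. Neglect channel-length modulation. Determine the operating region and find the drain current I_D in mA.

Triode; I_D = 1.36 mA

V_SG = V_S − V_G = 8.16 − 5.52 = 2.64 V; V_SD = V_S − V_D = 8.16 − 7.82 = 0.34 V.
k_p = μ_pC_ox · (W/L) = 2.2 mA/V².
V_ov = V_SG − |V_th| = 2.64 − 0.653 = 1.99 V.
Since V_SD = 0.34 V < V_ov = 1.99 V, the device is in the triode region.
I_D = k_p [V_ov · V_SD − ½ V_SD²] = 2.2 × [1.99 × 0.34 − 0.5 × 0.34²] = 1.36 mA.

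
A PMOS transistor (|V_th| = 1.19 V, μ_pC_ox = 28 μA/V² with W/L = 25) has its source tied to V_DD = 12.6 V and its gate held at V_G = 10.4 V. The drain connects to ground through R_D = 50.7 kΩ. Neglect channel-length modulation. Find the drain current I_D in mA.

V_SG = V_DD − V_G = 12.6 − 10.4 = 2.2 V, so V_ov = 2.2 − 1.19 = 1.01 V.
k_p = μ_pC_ox · (W/L) = 0.7 mA/V².
Assume saturation: I_D = ½ k_p V_ov² = 0.5 × 0.7 × 1.01² = 0.357 mA, giving V_SD = V_DD − I_D R_D = 12.6 − 0.357 × 50.7 = -5.5 V.
But -5.5 V < V_ov = 1.01 V, so the device is actually in triode.
In triode I_D = k_p[V_ov V_SD − ½ V_SD²] and I_D = (V_DD − V_SD)/R_D. Equating: 17.7 V_SD² − 36.84 V_SD + 12.6 = 0, giving V_SD = 0.432 V (the root below V_ov).
I_D = (12.6 − 0.432) / 50.7 = 0.24 mA.

I_D = 0.240 mA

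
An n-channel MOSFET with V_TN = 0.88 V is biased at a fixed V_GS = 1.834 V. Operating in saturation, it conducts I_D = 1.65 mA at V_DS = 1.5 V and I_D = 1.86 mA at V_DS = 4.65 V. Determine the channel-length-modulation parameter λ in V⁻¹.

λ = 0.0430 V⁻¹

With V_GS fixed, I_D ∝ (1 + λ V_DS) in saturation, so I_D2/I_D1 = (1 + λ V_DS2)/(1 + λ V_DS1).
1.86/1.65 = 1.127 = (1 + 4.65 λ)/(1 + 1.5 λ).
Solving: λ (I_D1 V_DS2 − I_D2 V_DS1) = I_D2 − I_D1, so λ = (1.86 − 1.65) / (1.65 × 4.65 − 1.86 × 1.5) = 0.21 / 4.88 = 0.043 V⁻¹.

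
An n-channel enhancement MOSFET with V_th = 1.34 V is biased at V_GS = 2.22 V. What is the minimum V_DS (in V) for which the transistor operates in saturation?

The boundary between triode and saturation is V_DS = V_GS − V_th = V_ov.
V_ov = 2.22 − 1.34 = 0.88 V.

V_DS,sat = 0.880 V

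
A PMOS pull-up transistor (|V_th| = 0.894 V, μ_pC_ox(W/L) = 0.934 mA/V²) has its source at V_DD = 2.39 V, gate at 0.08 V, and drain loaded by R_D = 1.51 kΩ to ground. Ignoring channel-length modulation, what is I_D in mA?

V_SG = V_DD − V_G = 2.39 − 0.08 = 2.31 V, so V_ov = 2.31 − 0.894 = 1.42 V.
Assume saturation: I_D = ½ k_p V_ov² = 0.5 × 0.934 × 1.42² = 0.936 mA, giving V_SD = V_DD − I_D R_D = 2.39 − 0.936 × 1.51 = 0.976 V.
But 0.976 V < V_ov = 1.42 V, so the device is actually in triode.
In triode I_D = k_p[V_ov V_SD − ½ V_SD²] and I_D = (V_DD − V_SD)/R_D. Equating: 0.705 V_SD² − 2.997 V_SD + 2.39 = 0, giving V_SD = 1.06 V (the root below V_ov).
I_D = (2.39 − 1.06) / 1.51 = 0.878 mA.

I_D = 0.878 mA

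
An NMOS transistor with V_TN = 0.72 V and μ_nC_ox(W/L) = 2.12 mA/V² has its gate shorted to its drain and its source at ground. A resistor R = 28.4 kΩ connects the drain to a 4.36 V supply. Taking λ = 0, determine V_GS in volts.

With gate tied to drain, V_GS = V_DS ≥ V_GS − V_TN, so the device is in saturation.
KCL at the drain: ½ k_n (V_GS − V_TN)² = (V_DD − V_GS)/R.
Let x = V_GS − 0.72. Then 30.1 x² + x − 3.64 = 0, giving x = 0.332 V (positive root), so V_GS = 1.05 V.
I_D = (V_DD − V_GS)/R = (4.36 − 1.05) / 28.4 = 0.116 mA.

V_GS = 1.05 V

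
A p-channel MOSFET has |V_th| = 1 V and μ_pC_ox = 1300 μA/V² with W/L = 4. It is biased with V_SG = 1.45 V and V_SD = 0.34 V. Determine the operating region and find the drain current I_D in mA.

Triode; I_D = 0.495 mA

k_p = μ_pC_ox · (W/L) = 5.2 mA/V².
V_ov = V_SG − |V_th| = 1.45 − 1 = 0.45 V.
Since V_SD = 0.34 V < V_ov = 0.45 V, the device is in the triode region.
I_D = k_p [V_ov · V_SD − ½ V_SD²] = 5.2 × [0.45 × 0.34 − 0.5 × 0.34²] = 0.495 mA.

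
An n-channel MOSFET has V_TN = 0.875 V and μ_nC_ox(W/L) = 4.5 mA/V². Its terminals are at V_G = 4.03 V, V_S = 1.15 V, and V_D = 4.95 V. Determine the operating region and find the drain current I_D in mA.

Saturation; I_D = 9.05 mA

V_GS = V_G − V_S = 4.03 − 1.15 = 2.88 V; V_DS = V_D − V_S = 4.95 − 1.15 = 3.8 V.
V_ov = V_GS − V_TN = 2.88 − 0.875 = 2.01 V.
Since V_DS = 3.8 V ≥ V_ov = 2.01 V, the device is in saturation.
I_D = ½ k_n V_ov² = 0.5 × 4.5 × 2.01² = 9.05 mA.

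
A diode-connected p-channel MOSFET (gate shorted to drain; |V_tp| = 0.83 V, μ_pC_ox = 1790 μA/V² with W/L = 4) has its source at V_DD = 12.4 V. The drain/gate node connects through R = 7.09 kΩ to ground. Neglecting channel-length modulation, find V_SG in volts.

V_SG = 1.49 V

With gate tied to drain, V_SG = V_SD ≥ V_SG − |V_tp|, so the device is in saturation.
k_p = μ_pC_ox · (W/L) = 7.16 mA/V².
KCL at the drain: ½ k_p (V_SG − |V_tp|)² = (V_DD − V_SG)/R.
Let x = V_SG − 0.83. Then 25.4 x² + x − 11.57 = 0, giving x = 0.656 V (positive root), so V_SG = 1.49 V.
I_D = (V_DD − V_SG)/R = (12.4 − 1.49) / 7.09 = 1.54 mA.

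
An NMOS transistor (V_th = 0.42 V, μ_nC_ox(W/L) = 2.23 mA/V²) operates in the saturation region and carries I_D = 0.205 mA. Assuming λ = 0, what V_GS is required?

V_GS = 0.849 V

In saturation I_D = ½ k_n (V_GS − V_th)², so V_GS − V_th = √(2 I_D / k_n) = √(2 × 0.205 / 2.23) = 0.429 V.
V_GS = 0.42 + 0.429 = 0.849 V.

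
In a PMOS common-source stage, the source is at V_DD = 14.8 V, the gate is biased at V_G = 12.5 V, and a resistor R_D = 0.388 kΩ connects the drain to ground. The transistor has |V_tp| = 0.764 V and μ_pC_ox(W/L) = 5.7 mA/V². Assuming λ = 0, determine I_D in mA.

I_D = 6.72 mA

V_SG = V_DD − V_G = 14.8 − 12.5 = 2.3 V, so V_ov = 2.3 − 0.764 = 1.54 V.
Assume saturation: I_D = ½ k_p V_ov² = 0.5 × 5.7 × 1.54² = 6.72 mA, giving V_SD = V_DD − I_D R_D = 14.8 − 6.72 × 0.388 = 12.2 V.
V_SD = 12.2 V ≥ V_ov = 1.54 V, confirming saturation.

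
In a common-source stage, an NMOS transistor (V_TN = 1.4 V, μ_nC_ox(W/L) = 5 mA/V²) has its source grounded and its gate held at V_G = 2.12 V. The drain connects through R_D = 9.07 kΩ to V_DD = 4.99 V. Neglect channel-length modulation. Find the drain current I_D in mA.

I_D = 0.532 mA

V_GS = V_G = 2.12 V, so V_ov = 2.12 − 1.4 = 0.72 V.
Assume saturation: I_D = ½ k_n V_ov² = 0.5 × 5 × 0.72² = 1.3 mA, giving V_DS = V_DD − I_D R_D = 4.99 − 1.3 × 9.07 = -6.76 V.
But -6.76 V < V_ov = 0.72 V, so the device is actually in triode.
In triode I_D = k_n[V_ov V_DS − ½ V_DS²] and I_D = (V_DD − V_DS)/R_D. Equating: 22.7 V_DS² − 33.65 V_DS + 4.99 = 0, giving V_DS = 0.167 V (the root below V_ov).
I_D = (4.99 − 0.167) / 9.07 = 0.532 mA.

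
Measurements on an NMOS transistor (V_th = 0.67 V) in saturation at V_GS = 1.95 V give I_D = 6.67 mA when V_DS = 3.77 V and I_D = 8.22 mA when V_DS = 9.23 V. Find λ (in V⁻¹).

With V_GS fixed, I_D ∝ (1 + λ V_DS) in saturation, so I_D2/I_D1 = (1 + λ V_DS2)/(1 + λ V_DS1).
8.22/6.67 = 1.232 = (1 + 9.23 λ)/(1 + 3.77 λ).
Solving: λ (I_D1 V_DS2 − I_D2 V_DS1) = I_D2 − I_D1, so λ = (8.22 − 6.67) / (6.67 × 9.23 − 8.22 × 3.77) = 1.55 / 30.6 = 0.0507 V⁻¹.

λ = 0.0507 V⁻¹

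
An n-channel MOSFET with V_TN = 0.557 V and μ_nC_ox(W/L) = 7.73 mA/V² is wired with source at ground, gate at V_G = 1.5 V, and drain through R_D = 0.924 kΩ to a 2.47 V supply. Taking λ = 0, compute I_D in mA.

I_D = 2.25 mA

V_GS = V_G = 1.5 V, so V_ov = 1.5 − 0.557 = 0.943 V.
Assume saturation: I_D = ½ k_n V_ov² = 0.5 × 7.73 × 0.943² = 3.44 mA, giving V_DS = V_DD − I_D R_D = 2.47 − 3.44 × 0.924 = -0.706 V.
But -0.706 V < V_ov = 0.943 V, so the device is actually in triode.
In triode I_D = k_n[V_ov V_DS − ½ V_DS²] and I_D = (V_DD − V_DS)/R_D. Equating: 3.57 V_DS² − 7.735 V_DS + 2.47 = 0, giving V_DS = 0.389 V (the root below V_ov).
I_D = (2.47 − 0.389) / 0.924 = 2.25 mA.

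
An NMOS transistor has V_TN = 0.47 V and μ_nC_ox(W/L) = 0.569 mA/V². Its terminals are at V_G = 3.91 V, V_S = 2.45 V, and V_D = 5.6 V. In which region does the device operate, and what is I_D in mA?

V_GS = V_G − V_S = 3.91 − 2.45 = 1.46 V; V_DS = V_D − V_S = 5.6 − 2.45 = 3.15 V.
V_ov = V_GS − V_TN = 1.46 − 0.47 = 0.99 V.
Since V_DS = 3.15 V ≥ V_ov = 0.99 V, the device is in saturation.
I_D = ½ k_n V_ov² = 0.5 × 0.569 × 0.99² = 0.279 mA.

Saturation; I_D = 0.279 mA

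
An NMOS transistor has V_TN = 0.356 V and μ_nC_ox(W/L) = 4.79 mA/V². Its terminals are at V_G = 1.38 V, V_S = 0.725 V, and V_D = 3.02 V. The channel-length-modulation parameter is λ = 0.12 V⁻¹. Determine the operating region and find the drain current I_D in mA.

Saturation; I_D = 0.273 mA

V_GS = V_G − V_S = 1.38 − 0.725 = 0.655 V; V_DS = V_D − V_S = 3.02 − 0.725 = 2.29 V.
V_ov = V_GS − V_TN = 0.655 − 0.356 = 0.299 V.
Since V_DS = 2.29 V ≥ V_ov = 0.299 V, the device is in saturation.
I_D = ½ k_n V_ov² (1 + λ V_DS) = 0.5 × 4.79 × 0.299² × (1 + 0.12 × 2.29) = 0.273 mA.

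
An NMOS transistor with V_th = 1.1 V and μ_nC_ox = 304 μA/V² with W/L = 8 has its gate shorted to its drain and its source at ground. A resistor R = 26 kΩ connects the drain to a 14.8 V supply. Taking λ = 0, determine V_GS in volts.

V_GS = 1.74 V

With gate tied to drain, V_GS = V_DS ≥ V_GS − V_th, so the device is in saturation.
k_n = μ_nC_ox · (W/L) = 2.432 mA/V².
KCL at the drain: ½ k_n (V_GS − V_th)² = (V_DD − V_GS)/R.
Let x = V_GS − 1.1. Then 31.6 x² + x − 13.7 = 0, giving x = 0.643 V (positive root), so V_GS = 1.74 V.
I_D = (V_DD − V_GS)/R = (14.8 − 1.74) / 26 = 0.502 mA.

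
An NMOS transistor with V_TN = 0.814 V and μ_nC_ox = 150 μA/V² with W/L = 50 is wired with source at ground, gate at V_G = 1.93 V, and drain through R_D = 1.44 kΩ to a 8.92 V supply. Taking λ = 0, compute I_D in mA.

I_D = 4.67 mA

V_GS = V_G = 1.93 V, so V_ov = 1.93 − 0.814 = 1.12 V.
k_n = μ_nC_ox · (W/L) = 7.5 mA/V².
Assume saturation: I_D = ½ k_n V_ov² = 0.5 × 7.5 × 1.12² = 4.67 mA, giving V_DS = V_DD − I_D R_D = 8.92 − 4.67 × 1.44 = 2.19 V.
V_DS = 2.19 V ≥ V_ov = 1.12 V, confirming saturation.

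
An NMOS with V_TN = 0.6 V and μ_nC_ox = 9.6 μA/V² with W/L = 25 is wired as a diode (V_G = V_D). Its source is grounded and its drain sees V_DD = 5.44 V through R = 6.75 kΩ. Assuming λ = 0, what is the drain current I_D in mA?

I_D = 0.435 mA

With gate tied to drain, V_GS = V_DS ≥ V_GS − V_TN, so the device is in saturation.
k_n = μ_nC_ox · (W/L) = 0.24 mA/V².
KCL at the drain: ½ k_n (V_GS − V_TN)² = (V_DD − V_GS)/R.
Let x = V_GS − 0.6. Then 0.81 x² + x − 4.84 = 0, giving x = 1.9 V (positive root), so V_GS = 2.5 V.
I_D = (V_DD − V_GS)/R = (5.44 − 2.5) / 6.75 = 0.435 mA.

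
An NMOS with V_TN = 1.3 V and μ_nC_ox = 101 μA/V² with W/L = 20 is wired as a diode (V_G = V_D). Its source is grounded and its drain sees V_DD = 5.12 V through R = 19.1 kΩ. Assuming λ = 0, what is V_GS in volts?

V_GS = 1.72 V

With gate tied to drain, V_GS = V_DS ≥ V_GS − V_TN, so the device is in saturation.
k_n = μ_nC_ox · (W/L) = 2.02 mA/V².
KCL at the drain: ½ k_n (V_GS − V_TN)² = (V_DD − V_GS)/R.
Let x = V_GS − 1.3. Then 19.3 x² + x − 3.82 = 0, giving x = 0.42 V (positive root), so V_GS = 1.72 V.
I_D = (V_DD − V_GS)/R = (5.12 − 1.72) / 19.1 = 0.178 mA.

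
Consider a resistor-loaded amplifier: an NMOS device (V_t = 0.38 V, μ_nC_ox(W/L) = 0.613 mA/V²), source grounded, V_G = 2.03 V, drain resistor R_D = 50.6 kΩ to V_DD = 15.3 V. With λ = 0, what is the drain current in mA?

V_GS = V_G = 2.03 V, so V_ov = 2.03 − 0.38 = 1.65 V.
Assume saturation: I_D = ½ k_n V_ov² = 0.5 × 0.613 × 1.65² = 0.834 mA, giving V_DS = V_DD − I_D R_D = 15.3 − 0.834 × 50.6 = -26.9 V.
But -26.9 V < V_ov = 1.65 V, so the device is actually in triode.
In triode I_D = k_n[V_ov V_DS − ½ V_DS²] and I_D = (V_DD − V_DS)/R_D. Equating: 15.5 V_DS² − 52.18 V_DS + 15.3 = 0, giving V_DS = 0.325 V (the root below V_ov).
I_D = (15.3 − 0.325) / 50.6 = 0.296 mA.

I_D = 0.296 mA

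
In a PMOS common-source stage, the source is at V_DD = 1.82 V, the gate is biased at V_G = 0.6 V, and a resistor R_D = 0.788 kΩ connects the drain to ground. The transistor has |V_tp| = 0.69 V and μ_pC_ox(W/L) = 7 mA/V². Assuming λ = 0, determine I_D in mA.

V_SG = V_DD − V_G = 1.82 − 0.6 = 1.22 V, so V_ov = 1.22 − 0.69 = 0.53 V.
Assume saturation: I_D = ½ k_p V_ov² = 0.5 × 7 × 0.53² = 0.983 mA, giving V_SD = V_DD − I_D R_D = 1.82 − 0.983 × 0.788 = 1.05 V.
V_SD = 1.05 V ≥ V_ov = 0.53 V, confirming saturation.

I_D = 0.983 mA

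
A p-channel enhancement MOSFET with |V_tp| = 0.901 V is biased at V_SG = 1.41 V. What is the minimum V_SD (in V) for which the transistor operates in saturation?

The boundary between triode and saturation is V_SD = V_SG − |V_tp| = V_ov.
V_ov = 1.41 − 0.901 = 0.509 V.

V_SD,sat = 0.509 V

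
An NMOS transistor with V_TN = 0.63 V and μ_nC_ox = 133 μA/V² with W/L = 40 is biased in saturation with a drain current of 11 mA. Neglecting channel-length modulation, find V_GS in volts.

k_n = μ_nC_ox · (W/L) = 5.32 mA/V².
In saturation I_D = ½ k_n (V_GS − V_TN)², so V_GS − V_TN = √(2 I_D / k_n) = √(2 × 11 / 5.32) = 2.03 V.
V_GS = 0.63 + 2.03 = 2.66 V.

V_GS = 2.66 V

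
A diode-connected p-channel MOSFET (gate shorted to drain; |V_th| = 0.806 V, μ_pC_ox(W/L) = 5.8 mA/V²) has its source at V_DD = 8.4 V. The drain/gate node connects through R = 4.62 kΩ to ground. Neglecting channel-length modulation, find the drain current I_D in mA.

I_D = 1.49 mA

With gate tied to drain, V_SG = V_SD ≥ V_SG − |V_th|, so the device is in saturation.
KCL at the drain: ½ k_p (V_SG − |V_th|)² = (V_DD − V_SG)/R.
Let x = V_SG − 0.806. Then 13.4 x² + x − 7.594 = 0, giving x = 0.716 V (positive root), so V_SG = 1.52 V.
I_D = (V_DD − V_SG)/R = (8.4 − 1.52) / 4.62 = 1.49 mA.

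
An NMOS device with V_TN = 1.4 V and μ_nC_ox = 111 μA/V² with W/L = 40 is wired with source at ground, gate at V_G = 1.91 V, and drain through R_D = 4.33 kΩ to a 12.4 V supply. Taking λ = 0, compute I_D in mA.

I_D = 0.577 mA

V_GS = V_G = 1.91 V, so V_ov = 1.91 − 1.4 = 0.51 V.
k_n = μ_nC_ox · (W/L) = 4.44 mA/V².
Assume saturation: I_D = ½ k_n V_ov² = 0.5 × 4.44 × 0.51² = 0.577 mA, giving V_DS = V_DD − I_D R_D = 12.4 − 0.577 × 4.33 = 9.9 V.
V_DS = 9.9 V ≥ V_ov = 0.51 V, confirming saturation.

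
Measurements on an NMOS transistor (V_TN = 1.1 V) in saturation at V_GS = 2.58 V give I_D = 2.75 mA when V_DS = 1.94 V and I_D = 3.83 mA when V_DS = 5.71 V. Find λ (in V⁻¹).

λ = 0.131 V⁻¹

With V_GS fixed, I_D ∝ (1 + λ V_DS) in saturation, so I_D2/I_D1 = (1 + λ V_DS2)/(1 + λ V_DS1).
3.83/2.75 = 1.393 = (1 + 5.71 λ)/(1 + 1.94 λ).
Solving: λ (I_D1 V_DS2 − I_D2 V_DS1) = I_D2 − I_D1, so λ = (3.83 − 2.75) / (2.75 × 5.71 − 3.83 × 1.94) = 1.08 / 8.27 = 0.131 V⁻¹.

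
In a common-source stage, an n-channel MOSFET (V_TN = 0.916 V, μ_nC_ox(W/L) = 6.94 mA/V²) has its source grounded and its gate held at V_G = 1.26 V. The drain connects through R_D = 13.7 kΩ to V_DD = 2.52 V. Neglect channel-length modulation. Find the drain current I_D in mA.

I_D = 0.178 mA

V_GS = V_G = 1.26 V, so V_ov = 1.26 − 0.916 = 0.344 V.
Assume saturation: I_D = ½ k_n V_ov² = 0.5 × 6.94 × 0.344² = 0.411 mA, giving V_DS = V_DD − I_D R_D = 2.52 − 0.411 × 13.7 = -3.11 V.
But -3.11 V < V_ov = 0.344 V, so the device is actually in triode.
In triode I_D = k_n[V_ov V_DS − ½ V_DS²] and I_D = (V_DD − V_DS)/R_D. Equating: 47.5 V_DS² − 33.71 V_DS + 2.52 = 0, giving V_DS = 0.0849 V (the root below V_ov).
I_D = (2.52 − 0.0849) / 13.7 = 0.178 mA.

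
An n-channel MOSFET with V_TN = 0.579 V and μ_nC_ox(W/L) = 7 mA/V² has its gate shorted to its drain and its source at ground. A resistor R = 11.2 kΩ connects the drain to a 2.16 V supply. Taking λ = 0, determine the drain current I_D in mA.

With gate tied to drain, V_GS = V_DS ≥ V_GS − V_TN, so the device is in saturation.
KCL at the drain: ½ k_n (V_GS − V_TN)² = (V_DD − V_GS)/R.
Let x = V_GS − 0.579. Then 39.2 x² + x − 1.581 = 0, giving x = 0.188 V (positive root), so V_GS = 0.767 V.
I_D = (V_DD − V_GS)/R = (2.16 − 0.767) / 11.2 = 0.124 mA.

I_D = 0.124 mA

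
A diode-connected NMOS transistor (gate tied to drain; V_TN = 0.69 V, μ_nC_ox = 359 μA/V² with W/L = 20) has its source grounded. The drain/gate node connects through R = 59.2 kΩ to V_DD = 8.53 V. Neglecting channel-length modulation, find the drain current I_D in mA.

I_D = 0.129 mA

With gate tied to drain, V_GS = V_DS ≥ V_GS − V_TN, so the device is in saturation.
k_n = μ_nC_ox · (W/L) = 7.18 mA/V².
KCL at the drain: ½ k_n (V_GS − V_TN)² = (V_DD − V_GS)/R.
Let x = V_GS − 0.69. Then 213 x² + x − 7.84 = 0, giving x = 0.19 V (positive root), so V_GS = 0.88 V.
I_D = (V_DD − V_GS)/R = (8.53 − 0.88) / 59.2 = 0.129 mA.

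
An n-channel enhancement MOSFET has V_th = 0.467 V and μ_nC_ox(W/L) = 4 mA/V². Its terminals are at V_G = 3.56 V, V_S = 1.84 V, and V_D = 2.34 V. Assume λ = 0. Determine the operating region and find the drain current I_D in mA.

V_GS = V_G − V_S = 3.56 − 1.84 = 1.72 V; V_DS = V_D − V_S = 2.34 − 1.84 = 0.5 V.
V_ov = V_GS − V_th = 1.72 − 0.467 = 1.25 V.
Since V_DS = 0.5 V < V_ov = 1.25 V, the device is in the triode region.
I_D = k_n [V_ov · V_DS − ½ V_DS²] = 4 × [1.25 × 0.5 − 0.5 × 0.5²] = 2.01 mA.

Triode; I_D = 2.01 mA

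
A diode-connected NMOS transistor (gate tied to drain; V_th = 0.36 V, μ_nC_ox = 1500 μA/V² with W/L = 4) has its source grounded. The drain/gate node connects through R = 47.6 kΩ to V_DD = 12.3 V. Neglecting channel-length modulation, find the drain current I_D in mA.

I_D = 0.245 mA

With gate tied to drain, V_GS = V_DS ≥ V_GS − V_th, so the device is in saturation.
k_n = μ_nC_ox · (W/L) = 6 mA/V².
KCL at the drain: ½ k_n (V_GS − V_th)² = (V_DD − V_GS)/R.
Let x = V_GS − 0.36. Then 143 x² + x − 11.94 = 0, giving x = 0.286 V (positive root), so V_GS = 0.646 V.
I_D = (V_DD − V_GS)/R = (12.3 − 0.646) / 47.6 = 0.245 mA.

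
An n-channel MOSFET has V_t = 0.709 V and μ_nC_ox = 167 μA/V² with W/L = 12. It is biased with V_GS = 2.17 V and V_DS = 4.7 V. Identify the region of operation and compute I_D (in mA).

k_n = μ_nC_ox · (W/L) = 2.004 mA/V².
V_ov = V_GS − V_t = 2.17 − 0.709 = 1.46 V.
Since V_DS = 4.7 V ≥ V_ov = 1.46 V, the device is in saturation.
I_D = ½ k_n V_ov² = 0.5 × 2.004 × 1.46² = 2.14 mA.

Saturation; I_D = 2.14 mA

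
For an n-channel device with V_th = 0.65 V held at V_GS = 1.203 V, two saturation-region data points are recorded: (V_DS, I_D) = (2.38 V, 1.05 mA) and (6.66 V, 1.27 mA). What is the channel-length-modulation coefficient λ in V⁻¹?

λ = 0.0554 V⁻¹

With V_GS fixed, I_D ∝ (1 + λ V_DS) in saturation, so I_D2/I_D1 = (1 + λ V_DS2)/(1 + λ V_DS1).
1.27/1.05 = 1.21 = (1 + 6.66 λ)/(1 + 2.38 λ).
Solving: λ (I_D1 V_DS2 − I_D2 V_DS1) = I_D2 − I_D1, so λ = (1.27 − 1.05) / (1.05 × 6.66 − 1.27 × 2.38) = 0.22 / 3.97 = 0.0554 V⁻¹.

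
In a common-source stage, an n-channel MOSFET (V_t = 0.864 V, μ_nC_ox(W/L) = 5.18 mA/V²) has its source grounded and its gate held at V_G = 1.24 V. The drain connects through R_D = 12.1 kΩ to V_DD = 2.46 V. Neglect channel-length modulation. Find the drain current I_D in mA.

I_D = 0.194 mA

V_GS = V_G = 1.24 V, so V_ov = 1.24 − 0.864 = 0.376 V.
Assume saturation: I_D = ½ k_n V_ov² = 0.5 × 5.18 × 0.376² = 0.366 mA, giving V_DS = V_DD − I_D R_D = 2.46 − 0.366 × 12.1 = -1.97 V.
But -1.97 V < V_ov = 0.376 V, so the device is actually in triode.
In triode I_D = k_n[V_ov V_DS − ½ V_DS²] and I_D = (V_DD − V_DS)/R_D. Equating: 31.3 V_DS² − 24.57 V_DS + 2.46 = 0, giving V_DS = 0.118 V (the root below V_ov).
I_D = (2.46 − 0.118) / 12.1 = 0.194 mA.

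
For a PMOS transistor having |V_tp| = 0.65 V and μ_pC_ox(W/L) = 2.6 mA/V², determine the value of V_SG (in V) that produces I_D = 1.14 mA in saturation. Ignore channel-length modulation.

In saturation I_D = ½ k_p (V_SG − |V_tp|)², so V_SG − |V_tp| = √(2 I_D / k_p) = √(2 × 1.14 / 2.6) = 0.936 V.
V_SG = 0.65 + 0.936 = 1.59 V.

V_SG = 1.59 V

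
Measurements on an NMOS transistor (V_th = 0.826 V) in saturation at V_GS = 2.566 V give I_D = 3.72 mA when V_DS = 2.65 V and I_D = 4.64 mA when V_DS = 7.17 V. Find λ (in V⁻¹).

With V_GS fixed, I_D ∝ (1 + λ V_DS) in saturation, so I_D2/I_D1 = (1 + λ V_DS2)/(1 + λ V_DS1).
4.64/3.72 = 1.247 = (1 + 7.17 λ)/(1 + 2.65 λ).
Solving: λ (I_D1 V_DS2 − I_D2 V_DS1) = I_D2 − I_D1, so λ = (4.64 − 3.72) / (3.72 × 7.17 − 4.64 × 2.65) = 0.92 / 14.4 = 0.064 V⁻¹.

λ = 0.0640 V⁻¹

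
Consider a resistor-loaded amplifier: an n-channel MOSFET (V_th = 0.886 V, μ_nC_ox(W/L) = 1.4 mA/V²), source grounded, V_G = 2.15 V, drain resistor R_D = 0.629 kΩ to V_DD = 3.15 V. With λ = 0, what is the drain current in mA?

I_D = 1.12 mA

V_GS = V_G = 2.15 V, so V_ov = 2.15 − 0.886 = 1.26 V.
Assume saturation: I_D = ½ k_n V_ov² = 0.5 × 1.4 × 1.26² = 1.12 mA, giving V_DS = V_DD − I_D R_D = 3.15 − 1.12 × 0.629 = 2.45 V.
V_DS = 2.45 V ≥ V_ov = 1.26 V, confirming saturation.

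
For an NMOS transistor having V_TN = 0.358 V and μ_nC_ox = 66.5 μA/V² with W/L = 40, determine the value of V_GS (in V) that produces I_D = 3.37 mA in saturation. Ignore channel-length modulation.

V_GS = 1.95 V

k_n = μ_nC_ox · (W/L) = 2.66 mA/V².
In saturation I_D = ½ k_n (V_GS − V_TN)², so V_GS − V_TN = √(2 I_D / k_n) = √(2 × 3.37 / 2.66) = 1.59 V.
V_GS = 0.358 + 1.59 = 1.95 V.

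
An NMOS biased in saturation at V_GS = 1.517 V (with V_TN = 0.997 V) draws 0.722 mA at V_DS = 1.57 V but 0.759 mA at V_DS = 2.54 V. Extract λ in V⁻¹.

With V_GS fixed, I_D ∝ (1 + λ V_DS) in saturation, so I_D2/I_D1 = (1 + λ V_DS2)/(1 + λ V_DS1).
0.759/0.722 = 1.051 = (1 + 2.54 λ)/(1 + 1.57 λ).
Solving: λ (I_D1 V_DS2 − I_D2 V_DS1) = I_D2 − I_D1, so λ = (0.759 − 0.722) / (0.722 × 2.54 − 0.759 × 1.57) = 0.037 / 0.642 = 0.0576 V⁻¹.

λ = 0.0576 V⁻¹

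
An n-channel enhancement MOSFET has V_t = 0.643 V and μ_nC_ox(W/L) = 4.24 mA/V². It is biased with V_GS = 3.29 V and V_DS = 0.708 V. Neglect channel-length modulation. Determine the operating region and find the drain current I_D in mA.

Triode; I_D = 6.88 mA

V_ov = V_GS − V_t = 3.29 − 0.643 = 2.65 V.
Since V_DS = 0.708 V < V_ov = 2.65 V, the device is in the triode region.
I_D = k_n [V_ov · V_DS − ½ V_DS²] = 4.24 × [2.65 × 0.708 − 0.5 × 0.708²] = 6.88 mA.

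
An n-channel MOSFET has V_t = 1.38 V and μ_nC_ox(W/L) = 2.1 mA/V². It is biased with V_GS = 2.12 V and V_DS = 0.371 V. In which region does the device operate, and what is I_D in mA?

Triode; I_D = 0.432 mA

V_ov = V_GS − V_t = 2.12 − 1.38 = 0.74 V.
Since V_DS = 0.371 V < V_ov = 0.74 V, the device is in the triode region.
I_D = k_n [V_ov · V_DS − ½ V_DS²] = 2.1 × [0.74 × 0.371 − 0.5 × 0.371²] = 0.432 mA.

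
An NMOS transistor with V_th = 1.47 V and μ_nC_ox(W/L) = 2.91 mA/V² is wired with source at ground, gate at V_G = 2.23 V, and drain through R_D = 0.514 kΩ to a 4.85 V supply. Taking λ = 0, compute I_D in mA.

V_GS = V_G = 2.23 V, so V_ov = 2.23 − 1.47 = 0.76 V.
Assume saturation: I_D = ½ k_n V_ov² = 0.5 × 2.91 × 0.76² = 0.84 mA, giving V_DS = V_DD − I_D R_D = 4.85 − 0.84 × 0.514 = 4.42 V.
V_DS = 4.42 V ≥ V_ov = 0.76 V, confirming saturation.

I_D = 0.840 mA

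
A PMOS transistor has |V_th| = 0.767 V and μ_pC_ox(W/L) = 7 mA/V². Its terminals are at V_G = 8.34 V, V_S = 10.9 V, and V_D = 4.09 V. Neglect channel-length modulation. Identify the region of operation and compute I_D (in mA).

Saturation; I_D = 11.3 mA

V_SG = V_S − V_G = 10.9 − 8.34 = 2.56 V; V_SD = V_S − V_D = 10.9 − 4.09 = 6.81 V.
V_ov = V_SG − |V_th| = 2.56 − 0.767 = 1.79 V.
Since V_SD = 6.81 V ≥ V_ov = 1.79 V, the device is in saturation.
I_D = ½ k_p V_ov² = 0.5 × 7 × 1.79² = 11.3 mA.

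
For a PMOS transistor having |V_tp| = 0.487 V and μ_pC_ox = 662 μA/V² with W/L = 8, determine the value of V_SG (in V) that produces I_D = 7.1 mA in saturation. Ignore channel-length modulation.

V_SG = 2.12 V

k_p = μ_pC_ox · (W/L) = 5.296 mA/V².
In saturation I_D = ½ k_p (V_SG − |V_tp|)², so V_SG − |V_tp| = √(2 I_D / k_p) = √(2 × 7.1 / 5.296) = 1.64 V.
V_SG = 0.487 + 1.64 = 2.12 V.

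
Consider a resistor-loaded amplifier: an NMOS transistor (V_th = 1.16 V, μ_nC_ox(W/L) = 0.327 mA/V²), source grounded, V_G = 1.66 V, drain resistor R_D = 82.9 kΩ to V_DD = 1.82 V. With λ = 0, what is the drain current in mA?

V_GS = V_G = 1.66 V, so V_ov = 1.66 − 1.16 = 0.5 V.
Assume saturation: I_D = ½ k_n V_ov² = 0.5 × 0.327 × 0.5² = 0.0409 mA, giving V_DS = V_DD − I_D R_D = 1.82 − 0.0409 × 82.9 = -1.57 V.
But -1.57 V < V_ov = 0.5 V, so the device is actually in triode.
In triode I_D = k_n[V_ov V_DS − ½ V_DS²] and I_D = (V_DD − V_DS)/R_D. Equating: 13.6 V_DS² − 14.55 V_DS + 1.82 = 0, giving V_DS = 0.144 V (the root below V_ov).
I_D = (1.82 − 0.144) / 82.9 = 0.0202 mA.

I_D = 0.0202 mA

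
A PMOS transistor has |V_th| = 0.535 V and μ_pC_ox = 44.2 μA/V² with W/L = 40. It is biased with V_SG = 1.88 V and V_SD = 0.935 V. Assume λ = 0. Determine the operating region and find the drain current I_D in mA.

Triode; I_D = 1.45 mA

k_p = μ_pC_ox · (W/L) = 1.768 mA/V².
V_ov = V_SG − |V_th| = 1.88 − 0.535 = 1.34 V.
Since V_SD = 0.935 V < V_ov = 1.34 V, the device is in the triode region.
I_D = k_p [V_ov · V_SD − ½ V_SD²] = 1.768 × [1.34 × 0.935 − 0.5 × 0.935²] = 1.45 mA.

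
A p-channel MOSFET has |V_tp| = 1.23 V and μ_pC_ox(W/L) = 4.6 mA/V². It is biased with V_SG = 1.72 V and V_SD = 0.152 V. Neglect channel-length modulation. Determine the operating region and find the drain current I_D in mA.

Triode; I_D = 0.289 mA

V_ov = V_SG − |V_tp| = 1.72 − 1.23 = 0.49 V.
Since V_SD = 0.152 V < V_ov = 0.49 V, the device is in the triode region.
I_D = k_p [V_ov · V_SD − ½ V_SD²] = 4.6 × [0.49 × 0.152 − 0.5 × 0.152²] = 0.289 mA.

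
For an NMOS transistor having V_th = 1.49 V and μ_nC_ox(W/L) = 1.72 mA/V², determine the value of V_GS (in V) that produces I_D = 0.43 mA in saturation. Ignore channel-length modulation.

V_GS = 2.20 V

In saturation I_D = ½ k_n (V_GS − V_th)², so V_GS − V_th = √(2 I_D / k_n) = √(2 × 0.43 / 1.72) = 0.707 V.
V_GS = 1.49 + 0.707 = 2.2 V.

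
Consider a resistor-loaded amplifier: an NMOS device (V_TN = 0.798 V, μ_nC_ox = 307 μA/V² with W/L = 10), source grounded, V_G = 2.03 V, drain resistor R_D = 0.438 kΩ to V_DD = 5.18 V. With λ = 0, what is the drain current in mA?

I_D = 2.33 mA

V_GS = V_G = 2.03 V, so V_ov = 2.03 − 0.798 = 1.23 V.
k_n = μ_nC_ox · (W/L) = 3.07 mA/V².
Assume saturation: I_D = ½ k_n V_ov² = 0.5 × 3.07 × 1.23² = 2.33 mA, giving V_DS = V_DD − I_D R_D = 5.18 − 2.33 × 0.438 = 4.16 V.
V_DS = 4.16 V ≥ V_ov = 1.23 V, confirming saturation.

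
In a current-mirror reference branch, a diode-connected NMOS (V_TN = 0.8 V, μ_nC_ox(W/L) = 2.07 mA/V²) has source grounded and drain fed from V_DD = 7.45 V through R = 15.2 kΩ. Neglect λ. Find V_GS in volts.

V_GS = 1.42 V

With gate tied to drain, V_GS = V_DS ≥ V_GS − V_TN, so the device is in saturation.
KCL at the drain: ½ k_n (V_GS − V_TN)² = (V_DD − V_GS)/R.
Let x = V_GS − 0.8. Then 15.7 x² + x − 6.65 = 0, giving x = 0.619 V (positive root), so V_GS = 1.42 V.
I_D = (V_DD − V_GS)/R = (7.45 − 1.42) / 15.2 = 0.397 mA.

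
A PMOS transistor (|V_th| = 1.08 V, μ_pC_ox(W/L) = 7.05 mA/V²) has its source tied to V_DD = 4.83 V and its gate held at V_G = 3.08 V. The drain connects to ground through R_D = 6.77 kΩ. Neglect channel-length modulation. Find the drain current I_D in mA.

I_D = 0.689 mA

V_SG = V_DD − V_G = 4.83 − 3.08 = 1.75 V, so V_ov = 1.75 − 1.08 = 0.67 V.
Assume saturation: I_D = ½ k_p V_ov² = 0.5 × 7.05 × 0.67² = 1.58 mA, giving V_SD = V_DD − I_D R_D = 4.83 − 1.58 × 6.77 = -5.88 V.
But -5.88 V < V_ov = 0.67 V, so the device is actually in triode.
In triode I_D = k_p[V_ov V_SD − ½ V_SD²] and I_D = (V_DD − V_SD)/R_D. Equating: 23.9 V_SD² − 32.98 V_SD + 4.83 = 0, giving V_SD = 0.167 V (the root below V_ov).
I_D = (4.83 − 0.167) / 6.77 = 0.689 mA.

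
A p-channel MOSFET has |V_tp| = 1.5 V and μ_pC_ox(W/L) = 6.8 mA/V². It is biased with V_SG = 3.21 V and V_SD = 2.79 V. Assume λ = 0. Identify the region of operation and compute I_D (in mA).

V_ov = V_SG − |V_tp| = 3.21 − 1.5 = 1.71 V.
Since V_SD = 2.79 V ≥ V_ov = 1.71 V, the device is in saturation.
I_D = ½ k_p V_ov² = 0.5 × 6.8 × 1.71² = 9.94 mA.

Saturation; I_D = 9.94 mA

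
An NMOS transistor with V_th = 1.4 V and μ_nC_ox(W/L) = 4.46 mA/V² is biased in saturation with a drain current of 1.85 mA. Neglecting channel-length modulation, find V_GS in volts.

V_GS = 2.31 V

In saturation I_D = ½ k_n (V_GS − V_th)², so V_GS − V_th = √(2 I_D / k_n) = √(2 × 1.85 / 4.46) = 0.911 V.
V_GS = 1.4 + 0.911 = 2.31 V.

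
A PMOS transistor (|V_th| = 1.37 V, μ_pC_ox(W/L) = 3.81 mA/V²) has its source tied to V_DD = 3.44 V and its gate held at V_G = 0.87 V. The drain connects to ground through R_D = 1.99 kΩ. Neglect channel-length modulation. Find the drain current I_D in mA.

I_D = 1.53 mA

V_SG = V_DD − V_G = 3.44 − 0.87 = 2.57 V, so V_ov = 2.57 − 1.37 = 1.2 V.
Assume saturation: I_D = ½ k_p V_ov² = 0.5 × 3.81 × 1.2² = 2.74 mA, giving V_SD = V_DD − I_D R_D = 3.44 − 2.74 × 1.99 = -2.02 V.
But -2.02 V < V_ov = 1.2 V, so the device is actually in triode.
In triode I_D = k_p[V_ov V_SD − ½ V_SD²] and I_D = (V_DD − V_SD)/R_D. Equating: 3.79 V_SD² − 10.1 V_SD + 3.44 = 0, giving V_SD = 0.401 V (the root below V_ov).
I_D = (3.44 − 0.401) / 1.99 = 1.53 mA.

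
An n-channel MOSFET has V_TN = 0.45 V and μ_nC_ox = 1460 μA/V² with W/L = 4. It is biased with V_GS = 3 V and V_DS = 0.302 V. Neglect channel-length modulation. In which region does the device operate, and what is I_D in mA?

Triode; I_D = 4.23 mA

k_n = μ_nC_ox · (W/L) = 5.84 mA/V².
V_ov = V_GS − V_TN = 3 − 0.45 = 2.55 V.
Since V_DS = 0.302 V < V_ov = 2.55 V, the device is in the triode region.
I_D = k_n [V_ov · V_DS − ½ V_DS²] = 5.84 × [2.55 × 0.302 − 0.5 × 0.302²] = 4.23 mA.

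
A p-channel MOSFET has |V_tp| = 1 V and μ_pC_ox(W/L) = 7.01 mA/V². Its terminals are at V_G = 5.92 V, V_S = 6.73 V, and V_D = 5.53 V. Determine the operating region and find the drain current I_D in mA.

Cutoff; I_D = 0 mA

V_SG = V_S − V_G = 6.73 − 5.92 = 0.81 V; V_SD = V_S − V_D = 6.73 − 5.53 = 1.2 V.
V_SG = 0.81 V < |V_tp| = 1 V, so the transistor is in cutoff.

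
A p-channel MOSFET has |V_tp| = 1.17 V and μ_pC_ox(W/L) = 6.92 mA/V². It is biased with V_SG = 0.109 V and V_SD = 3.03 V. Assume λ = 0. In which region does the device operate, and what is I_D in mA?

V_SG = 0.109 V < |V_tp| = 1.17 V, so the transistor is in cutoff.

Cutoff; I_D = 0 mA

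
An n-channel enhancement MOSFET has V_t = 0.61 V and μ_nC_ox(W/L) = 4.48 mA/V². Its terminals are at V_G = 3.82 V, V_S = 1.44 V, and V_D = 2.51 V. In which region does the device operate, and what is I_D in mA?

V_GS = V_G − V_S = 3.82 − 1.44 = 2.38 V; V_DS = V_D − V_S = 2.51 − 1.44 = 1.07 V.
V_ov = V_GS − V_t = 2.38 − 0.61 = 1.77 V.
Since V_DS = 1.07 V < V_ov = 1.77 V, the device is in the triode region.
I_D = k_n [V_ov · V_DS − ½ V_DS²] = 4.48 × [1.77 × 1.07 − 0.5 × 1.07²] = 5.92 mA.

Triode; I_D = 5.92 mA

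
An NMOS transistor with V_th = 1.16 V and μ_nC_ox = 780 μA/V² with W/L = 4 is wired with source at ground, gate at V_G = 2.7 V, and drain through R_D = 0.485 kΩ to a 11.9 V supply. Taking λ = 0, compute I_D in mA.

V_GS = V_G = 2.7 V, so V_ov = 2.7 − 1.16 = 1.54 V.
k_n = μ_nC_ox · (W/L) = 3.12 mA/V².
Assume saturation: I_D = ½ k_n V_ov² = 0.5 × 3.12 × 1.54² = 3.7 mA, giving V_DS = V_DD − I_D R_D = 11.9 − 3.7 × 0.485 = 10.1 V.
V_DS = 10.1 V ≥ V_ov = 1.54 V, confirming saturation.

I_D = 3.70 mA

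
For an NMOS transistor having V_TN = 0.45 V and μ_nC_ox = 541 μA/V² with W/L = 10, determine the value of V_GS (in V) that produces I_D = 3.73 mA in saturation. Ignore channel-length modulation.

V_GS = 1.62 V

k_n = μ_nC_ox · (W/L) = 5.41 mA/V².
In saturation I_D = ½ k_n (V_GS − V_TN)², so V_GS − V_TN = √(2 I_D / k_n) = √(2 × 3.73 / 5.41) = 1.17 V.
V_GS = 0.45 + 1.17 = 1.62 V.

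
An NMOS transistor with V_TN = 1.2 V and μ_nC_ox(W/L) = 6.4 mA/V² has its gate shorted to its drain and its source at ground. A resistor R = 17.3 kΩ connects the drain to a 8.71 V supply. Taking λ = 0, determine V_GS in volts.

With gate tied to drain, V_GS = V_DS ≥ V_GS − V_TN, so the device is in saturation.
KCL at the drain: ½ k_n (V_GS − V_TN)² = (V_DD − V_GS)/R.
Let x = V_GS − 1.2. Then 55.4 x² + x − 7.51 = 0, giving x = 0.359 V (positive root), so V_GS = 1.56 V.
I_D = (V_DD − V_GS)/R = (8.71 − 1.56) / 17.3 = 0.413 mA.

V_GS = 1.56 V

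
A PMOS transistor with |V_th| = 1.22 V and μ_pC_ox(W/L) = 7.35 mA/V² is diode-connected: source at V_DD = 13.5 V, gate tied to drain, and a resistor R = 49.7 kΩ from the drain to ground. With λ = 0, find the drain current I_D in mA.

With gate tied to drain, V_SG = V_SD ≥ V_SG − |V_th|, so the device is in saturation.
KCL at the drain: ½ k_p (V_SG − |V_th|)² = (V_DD − V_SG)/R.
Let x = V_SG − 1.22. Then 183 x² + x − 12.28 = 0, giving x = 0.257 V (positive root), so V_SG = 1.48 V.
I_D = (V_DD − V_SG)/R = (13.5 − 1.48) / 49.7 = 0.242 mA.

I_D = 0.242 mA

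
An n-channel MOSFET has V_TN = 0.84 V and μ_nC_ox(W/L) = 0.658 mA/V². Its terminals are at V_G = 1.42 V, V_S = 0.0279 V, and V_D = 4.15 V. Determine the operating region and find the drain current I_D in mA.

V_GS = V_G − V_S = 1.42 − 0.0279 = 1.39 V; V_DS = V_D − V_S = 4.15 − 0.0279 = 4.12 V.
V_ov = V_GS − V_TN = 1.39 − 0.84 = 0.552 V.
Since V_DS = 4.12 V ≥ V_ov = 0.552 V, the device is in saturation.
I_D = ½ k_n V_ov² = 0.5 × 0.658 × 0.552² = 0.1 mA.

Saturation; I_D = 0.100 mA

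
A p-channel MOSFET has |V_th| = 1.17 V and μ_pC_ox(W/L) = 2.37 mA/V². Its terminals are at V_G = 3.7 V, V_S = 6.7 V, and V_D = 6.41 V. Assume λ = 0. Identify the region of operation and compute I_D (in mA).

V_SG = V_S − V_G = 6.7 − 3.7 = 3 V; V_SD = V_S − V_D = 6.7 − 6.41 = 0.29 V.
V_ov = V_SG − |V_th| = 3 − 1.17 = 1.83 V.
Since V_SD = 0.29 V < V_ov = 1.83 V, the device is in the triode region.
I_D = k_p [V_ov · V_SD − ½ V_SD²] = 2.37 × [1.83 × 0.29 − 0.5 × 0.29²] = 1.16 mA.

Triode; I_D = 1.16 mA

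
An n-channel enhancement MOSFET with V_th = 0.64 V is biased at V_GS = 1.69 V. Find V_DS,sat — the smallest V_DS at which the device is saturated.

V_DS,sat = 1.05 V

The boundary between triode and saturation is V_DS = V_GS − V_th = V_ov.
V_ov = 1.69 − 0.64 = 1.05 V.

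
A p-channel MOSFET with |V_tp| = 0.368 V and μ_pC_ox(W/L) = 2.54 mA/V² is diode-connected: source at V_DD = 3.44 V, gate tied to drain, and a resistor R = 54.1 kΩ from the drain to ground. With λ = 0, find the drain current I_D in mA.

With gate tied to drain, V_SG = V_SD ≥ V_SG − |V_tp|, so the device is in saturation.
KCL at the drain: ½ k_p (V_SG − |V_tp|)² = (V_DD − V_SG)/R.
Let x = V_SG − 0.368. Then 68.7 x² + x − 3.072 = 0, giving x = 0.204 V (positive root), so V_SG = 0.572 V.
I_D = (V_DD − V_SG)/R = (3.44 − 0.572) / 54.1 = 0.053 mA.

I_D = 0.0530 mA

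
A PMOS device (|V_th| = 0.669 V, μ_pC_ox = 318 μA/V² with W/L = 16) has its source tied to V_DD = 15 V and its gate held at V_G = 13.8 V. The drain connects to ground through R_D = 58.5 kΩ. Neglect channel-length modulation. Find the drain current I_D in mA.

I_D = 0.255 mA

V_SG = V_DD − V_G = 15 − 13.8 = 1.2 V, so V_ov = 1.2 − 0.669 = 0.531 V.
k_p = μ_pC_ox · (W/L) = 5.088 mA/V².
Assume saturation: I_D = ½ k_p V_ov² = 0.5 × 5.088 × 0.531² = 0.717 mA, giving V_SD = V_DD − I_D R_D = 15 − 0.717 × 58.5 = -27 V.
But -27 V < V_ov = 0.531 V, so the device is actually in triode.
In triode I_D = k_p[V_ov V_SD − ½ V_SD²] and I_D = (V_DD − V_SD)/R_D. Equating: 149 V_SD² − 159.1 V_SD + 15 = 0, giving V_SD = 0.105 V (the root below V_ov).
I_D = (15 − 0.105) / 58.5 = 0.255 mA.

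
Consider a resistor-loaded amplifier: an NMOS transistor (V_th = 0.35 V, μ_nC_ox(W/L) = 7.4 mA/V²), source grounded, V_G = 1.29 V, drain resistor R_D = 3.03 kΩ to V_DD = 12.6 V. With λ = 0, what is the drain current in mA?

V_GS = V_G = 1.29 V, so V_ov = 1.29 − 0.35 = 0.94 V.
Assume saturation: I_D = ½ k_n V_ov² = 0.5 × 7.4 × 0.94² = 3.27 mA, giving V_DS = V_DD − I_D R_D = 12.6 − 3.27 × 3.03 = 2.69 V.
V_DS = 2.69 V ≥ V_ov = 0.94 V, confirming saturation.

I_D = 3.27 mA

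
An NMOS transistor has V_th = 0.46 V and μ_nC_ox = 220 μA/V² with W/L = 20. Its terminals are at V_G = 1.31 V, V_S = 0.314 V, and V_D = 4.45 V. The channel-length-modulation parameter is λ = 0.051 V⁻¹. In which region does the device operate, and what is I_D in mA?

V_GS = V_G − V_S = 1.31 − 0.314 = 0.996 V; V_DS = V_D − V_S = 4.45 − 0.314 = 4.14 V.
k_n = μ_nC_ox · (W/L) = 4.4 mA/V².
V_ov = V_GS − V_th = 0.996 − 0.46 = 0.536 V.
Since V_DS = 4.14 V ≥ V_ov = 0.536 V, the device is in saturation.
I_D = ½ k_n V_ov² (1 + λ V_DS) = 0.5 × 4.4 × 0.536² × (1 + 0.051 × 4.14) = 0.765 mA.

Saturation; I_D = 0.765 mA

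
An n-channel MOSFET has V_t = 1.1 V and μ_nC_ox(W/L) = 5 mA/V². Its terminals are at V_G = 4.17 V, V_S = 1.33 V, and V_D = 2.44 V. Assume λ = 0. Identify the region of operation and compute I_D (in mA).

V_GS = V_G − V_S = 4.17 − 1.33 = 2.84 V; V_DS = V_D − V_S = 2.44 − 1.33 = 1.11 V.
V_ov = V_GS − V_t = 2.84 − 1.1 = 1.74 V.
Since V_DS = 1.11 V < V_ov = 1.74 V, the device is in the triode region.
I_D = k_n [V_ov · V_DS − ½ V_DS²] = 5 × [1.74 × 1.11 − 0.5 × 1.11²] = 6.58 mA.

Triode; I_D = 6.58 mA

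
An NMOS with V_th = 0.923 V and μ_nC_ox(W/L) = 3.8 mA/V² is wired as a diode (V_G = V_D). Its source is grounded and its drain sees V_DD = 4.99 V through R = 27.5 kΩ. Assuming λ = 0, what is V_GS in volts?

With gate tied to drain, V_GS = V_DS ≥ V_GS − V_th, so the device is in saturation.
KCL at the drain: ½ k_n (V_GS − V_th)² = (V_DD − V_GS)/R.
Let x = V_GS − 0.923. Then 52.2 x² + x − 4.067 = 0, giving x = 0.27 V (positive root), so V_GS = 1.19 V.
I_D = (V_DD − V_GS)/R = (4.99 − 1.19) / 27.5 = 0.138 mA.

V_GS = 1.19 V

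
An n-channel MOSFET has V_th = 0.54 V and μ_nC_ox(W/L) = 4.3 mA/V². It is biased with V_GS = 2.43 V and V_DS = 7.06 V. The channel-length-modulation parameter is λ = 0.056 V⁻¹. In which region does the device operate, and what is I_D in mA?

Saturation; I_D = 10.7 mA

V_ov = V_GS − V_th = 2.43 − 0.54 = 1.89 V.
Since V_DS = 7.06 V ≥ V_ov = 1.89 V, the device is in saturation.
I_D = ½ k_n V_ov² (1 + λ V_DS) = 0.5 × 4.3 × 1.89² × (1 + 0.056 × 7.06) = 10.7 mA.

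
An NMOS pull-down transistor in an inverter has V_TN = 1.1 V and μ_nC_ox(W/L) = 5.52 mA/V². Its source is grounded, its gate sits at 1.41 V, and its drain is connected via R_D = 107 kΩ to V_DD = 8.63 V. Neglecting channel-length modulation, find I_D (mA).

V_GS = V_G = 1.41 V, so V_ov = 1.41 − 1.1 = 0.31 V.
Assume saturation: I_D = ½ k_n V_ov² = 0.5 × 5.52 × 0.31² = 0.265 mA, giving V_DS = V_DD − I_D R_D = 8.63 − 0.265 × 107 = -19.8 V.
But -19.8 V < V_ov = 0.31 V, so the device is actually in triode.
In triode I_D = k_n[V_ov V_DS − ½ V_DS²] and I_D = (V_DD − V_DS)/R_D. Equating: 295 V_DS² − 184.1 V_DS + 8.63 = 0, giving V_DS = 0.0511 V (the root below V_ov).
I_D = (8.63 − 0.0511) / 107 = 0.0802 mA.

I_D = 0.0802 mA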